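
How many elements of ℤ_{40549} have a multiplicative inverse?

36960

First factor: 40549 = 23 · 41 · 43.
φ(40549) = 40549 · (1 − 1/23) · (1 − 1/41) · (1 − 1/43)
       = 40549 · 36960/40549 = 36960.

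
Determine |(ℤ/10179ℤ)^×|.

Prime factorization: 10179 = 3^3 · 13 · 29.
φ(10179) = 10179 · (1 − 1/3) · (1 − 1/13) · (1 − 1/29)
       = 10179 · 672/1131 = 6048.

6048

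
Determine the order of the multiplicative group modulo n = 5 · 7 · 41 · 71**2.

4771200

φ(7233835) = 7233835 · (1 − 1/5) · (1 − 1/7) · (1 − 1/41) · (1 − 1/71)
       = 7233835 · 67200/101885 = 4771200.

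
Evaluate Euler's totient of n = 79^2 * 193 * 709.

φ(853999717) = 853999717 · (1 − 1/79) · (1 − 1/193) · (1 − 1/709)
       = 853999717 · 10603008/10810123 = 837637632.

837637632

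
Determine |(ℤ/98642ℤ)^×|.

First factor: 98642 = 2 · 31 · 37 · 43.
φ(98642) = 98642 · (1 − 1/2) · (1 − 1/31) · (1 − 1/37) · (1 − 1/43)
       = 98642 · 45360/98642 = 45360.

45360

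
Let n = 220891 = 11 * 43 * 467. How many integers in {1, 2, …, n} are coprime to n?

195720

φ(11) = 11 − 1 = 10.
φ(43) = 43 − 1 = 42.
φ(467) = 467 − 1 = 466.
Since φ is multiplicative, φ(220891) = 10 · 42 · 466 = 195720.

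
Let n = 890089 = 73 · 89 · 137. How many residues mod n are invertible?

φ(890089) = 890089 · (1 − 1/73) · (1 − 1/89) · (1 − 1/137)
       = 890089 · 861696/890089 = 861696.

861696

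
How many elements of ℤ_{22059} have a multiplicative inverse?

13608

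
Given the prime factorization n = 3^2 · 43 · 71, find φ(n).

17640

φ(27477) = 27477 · (1 − 1/3) · (1 − 1/43) · (1 − 1/71)
       = 27477 · 5880/9159 = 17640.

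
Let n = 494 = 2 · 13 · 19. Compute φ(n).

216

φ(2) = 2 − 1 = 1.
φ(13) = 13 − 1 = 12.
φ(19) = 19 − 1 = 18.
Since φ is multiplicative, φ(494) = 1 · 12 · 18 = 216.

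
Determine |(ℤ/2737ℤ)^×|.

2112

2737 = 7 × 17 × 23.
φ(7) = 7 − 1 = 6.
φ(17) = 17 − 1 = 16.
φ(23) = 23 − 1 = 22.
φ(2737) = 6 × 16 × 22 = 2112.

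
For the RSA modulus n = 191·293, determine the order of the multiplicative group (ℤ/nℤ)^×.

φ(pq) = (p−1)(q−1) = 190 · 292 = 55480.

55480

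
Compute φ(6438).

2016

First factor: 6438 = 2 · 3 · 29 · 37.
φ(6438) = 6438 · (1 − 1/2) · (1 − 1/3) · (1 − 1/29) · (1 − 1/37)
       = 6438 · 2016/6438 = 2016.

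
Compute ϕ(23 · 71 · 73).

110880

φ(23) = 23 − 1 = 22.
φ(71) = 71 − 1 = 70.
φ(73) = 73 − 1 = 72.
Since φ is multiplicative, φ(119209) = 22 · 70 · 72 = 110880.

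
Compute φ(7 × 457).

2736

φ(7) = 7 − 1 = 6.
φ(457) = 457 − 1 = 456.
Multiply: 6 · 456 = 2736.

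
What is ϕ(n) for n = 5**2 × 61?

1200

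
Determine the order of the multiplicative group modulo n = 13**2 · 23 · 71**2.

17057040

φ(19594367) = 19594367 · (1 − 1/13) · (1 − 1/23) · (1 − 1/71)
       = 19594367 · 18480/21229 = 17057040.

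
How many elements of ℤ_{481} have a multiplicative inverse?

432

Factor 481: 481 = 13 * 37.
φ(13) = 13 − 1 = 12.
φ(37) = 37 − 1 = 36.
φ(481) = 12 × 36 = 432.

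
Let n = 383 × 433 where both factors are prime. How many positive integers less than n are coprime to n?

φ(165839) = 165839 · (1 − 1/383) · (1 − 1/433)
       = 165839 · 165024/165839 = 165024.

165024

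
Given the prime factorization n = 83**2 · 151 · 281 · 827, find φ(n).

236113752000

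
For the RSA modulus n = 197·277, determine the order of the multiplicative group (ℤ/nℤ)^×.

For distinct primes, φ(pq) = (p−1)(q−1) = 196 × 276 = 54096.

54096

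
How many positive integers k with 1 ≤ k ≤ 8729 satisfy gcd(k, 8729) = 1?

Factor 8729: 8729 = 7 * 29 * 43.
φ(7) = 7 − 1 = 6.
φ(29) = 29 − 1 = 28.
φ(43) = 43 − 1 = 42.
Multiply: 6 · 28 · 42 = 7056.

7056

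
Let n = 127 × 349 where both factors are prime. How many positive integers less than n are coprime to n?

43848

φ(127) = 127 − 1 = 126.
φ(349) = 349 − 1 = 348.
Since φ is multiplicative, φ(44323) = 126 · 348 = 43848.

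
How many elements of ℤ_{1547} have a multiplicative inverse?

1152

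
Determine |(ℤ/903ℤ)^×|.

504

Prime factorization: 903 = 3 * 7 * 43.
φ(903) = 903 · (1 − 1/3) · (1 − 1/7) · (1 − 1/43)
       = 903 · 504/903 = 504.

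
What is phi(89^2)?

φ(89^2) = 89^1·(89−1) = 89·88 = 7832.

7832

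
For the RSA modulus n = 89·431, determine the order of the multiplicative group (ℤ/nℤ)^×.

37840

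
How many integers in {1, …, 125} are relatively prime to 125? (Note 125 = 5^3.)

100

φ(5^3) = 5^3 − 5^2 = 125 − 25 = 100.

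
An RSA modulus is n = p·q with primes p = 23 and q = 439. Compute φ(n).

9636

φ(pq) = (p−1)(q−1) = 22 · 438 = 9636.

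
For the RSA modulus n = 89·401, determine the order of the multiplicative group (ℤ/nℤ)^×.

35200

φ(89) = 89 − 1 = 88.
φ(401) = 401 − 1 = 400.
Since φ is multiplicative, φ(35689) = 88 · 400 = 35200.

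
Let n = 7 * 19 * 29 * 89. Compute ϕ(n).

φ(7) = 7 − 1 = 6.
φ(19) = 19 − 1 = 18.
φ(29) = 29 − 1 = 28.
φ(89) = 89 − 1 = 88.
Since φ is multiplicative, φ(343273) = 6 · 18 · 28 · 88 = 266112.

266112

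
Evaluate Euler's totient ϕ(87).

56

Prime factorization: 87 = 3 · 29.
φ(3) = 3 − 1 = 2.
φ(29) = 29 − 1 = 28.
Since φ is multiplicative, φ(87) = 2 · 28 = 56.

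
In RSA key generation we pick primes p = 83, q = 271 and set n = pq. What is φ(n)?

22140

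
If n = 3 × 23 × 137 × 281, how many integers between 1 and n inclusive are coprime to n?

1675520

φ(3) = 3 − 1 = 2.
φ(23) = 23 − 1 = 22.
φ(137) = 137 − 1 = 136.
φ(281) = 281 − 1 = 280.
Multiply: 2 · 22 · 136 · 280 = 1675520.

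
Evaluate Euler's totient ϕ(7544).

Prime factorization: 7544 = 2**3 · 23 · 41.
φ(7544) = 7544 · (1 − 1/2) · (1 − 1/23) · (1 − 1/41)
       = 7544 · 880/1886 = 3520.

3520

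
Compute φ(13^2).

φ(169) = 169 · (1 − 1/13)
       = 169 · 12/13 = 156.

156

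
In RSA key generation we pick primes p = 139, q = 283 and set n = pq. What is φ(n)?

38916

φ(39337) = 39337 · (1 − 1/139) · (1 − 1/283)
       = 39337 · 38916/39337 = 38916.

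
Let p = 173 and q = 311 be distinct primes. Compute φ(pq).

For distinct primes, φ(pq) = (p−1)(q−1) = 172 × 310 = 53320.

53320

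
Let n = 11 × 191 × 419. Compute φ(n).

794200

φ(11) = 11 − 1 = 10.
φ(191) = 191 − 1 = 190.
φ(419) = 419 − 1 = 418.
φ(880319) = 10 × 190 × 418 = 794200.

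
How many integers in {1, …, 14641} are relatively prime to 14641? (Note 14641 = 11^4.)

φ(14641) = 14641 · (1 − 1/11)
       = 14641 · 10/11 = 13310.

13310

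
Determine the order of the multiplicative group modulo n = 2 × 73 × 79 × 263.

1471392

φ(2) = 2 − 1 = 1.
φ(73) = 73 − 1 = 72.
φ(79) = 79 − 1 = 78.
φ(263) = 263 − 1 = 262.
Multiply: 1 · 72 · 78 · 262 = 1471392.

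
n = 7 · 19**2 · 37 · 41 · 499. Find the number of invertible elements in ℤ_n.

1471530240

φ(7) = 7 − 1 = 6.
φ(19^2) = 19^1·(19−1) = 19·18 = 342.
φ(37) = 37 − 1 = 36.
φ(41) = 41 − 1 = 40.
φ(499) = 499 − 1 = 498.
φ(1912896041) = 6 × 342 × 36 × 40 × 498 = 1471530240.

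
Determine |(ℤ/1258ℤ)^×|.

First factor: 1258 = 2 × 17 × 37.
φ(2) = 2 − 1 = 1.
φ(17) = 17 − 1 = 16.
φ(37) = 37 − 1 = 36.
φ(1258) = 1 × 16 × 36 = 576.

576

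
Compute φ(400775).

Prime factorization: 400775 = 5**2 · 17 · 23 · 41.
φ(5^2) = 5^2 − 5^1 = 25 − 5 = 20.
φ(17) = 17 − 1 = 16.
φ(23) = 23 − 1 = 22.
φ(41) = 41 − 1 = 40.
φ(400775) = 20 × 16 × 22 × 40 = 281600.

281600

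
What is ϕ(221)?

Prime factorization: 221 = 13 · 17.
φ(13) = 13 − 1 = 12.
φ(17) = 17 − 1 = 16.
Since φ is multiplicative, φ(221) = 12 · 16 = 192.

192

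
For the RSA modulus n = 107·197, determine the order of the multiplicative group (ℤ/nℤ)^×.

20776

φ(107) = 107 − 1 = 106.
φ(197) = 197 − 1 = 196.
φ(21079) = 106 × 196 = 20776.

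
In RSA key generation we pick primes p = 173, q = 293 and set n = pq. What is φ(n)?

50224

φ(n) = (p − 1)(q − 1) = (173−1)(293−1) = 172·292 = 50224.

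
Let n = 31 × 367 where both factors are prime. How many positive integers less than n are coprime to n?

10980

For distinct primes, φ(pq) = (p−1)(q−1) = 30 × 366 = 10980.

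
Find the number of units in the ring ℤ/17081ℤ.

15120

Factor 17081: 17081 = 19 * 29 * 31.
φ(19) = 19 − 1 = 18.
φ(29) = 29 − 1 = 28.
φ(31) = 31 − 1 = 30.
Since φ is multiplicative, φ(17081) = 18 · 28 · 30 = 15120.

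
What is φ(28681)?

Prime factorization: 28681 = 23 · 29 · 43.
φ(28681) = 28681 · (1 − 1/23) · (1 − 1/29) · (1 − 1/43)
       = 28681 · 25872/28681 = 25872.

25872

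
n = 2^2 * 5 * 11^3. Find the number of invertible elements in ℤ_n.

φ(26620) = 26620 · (1 − 1/2) · (1 − 1/5) · (1 − 1/11)
       = 26620 · 40/110 = 9680.

9680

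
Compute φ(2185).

1584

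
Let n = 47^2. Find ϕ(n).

φ(2209) = 2209 · (1 − 1/47)
       = 2209 · 46/47 = 2162.

2162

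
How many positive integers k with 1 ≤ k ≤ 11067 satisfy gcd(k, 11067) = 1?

5760

First factor: 11067 = 3 · 7 · 17 · 31.
φ(3) = 3 − 1 = 2.
φ(7) = 7 − 1 = 6.
φ(17) = 17 − 1 = 16.
φ(31) = 31 − 1 = 30.
φ(11067) = 2 × 6 × 16 × 30 = 5760.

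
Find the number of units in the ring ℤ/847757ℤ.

739200

Prime factorization: 847757 = 23 · 29 · 31 · 41.
φ(23) = 23 − 1 = 22.
φ(29) = 29 − 1 = 28.
φ(31) = 31 − 1 = 30.
φ(41) = 41 − 1 = 40.
Multiply: 22 · 28 · 30 · 40 = 739200.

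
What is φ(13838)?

13838 = 2 · 11 · 17 · 37.
φ(13838) = 13838 · (1 − 1/2) · (1 − 1/11) · (1 − 1/17) · (1 − 1/37)
       = 13838 · 5760/13838 = 5760.

5760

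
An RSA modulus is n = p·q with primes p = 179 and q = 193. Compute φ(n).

34176

φ(34547) = 34547 · (1 − 1/179) · (1 − 1/193)
       = 34547 · 34176/34547 = 34176.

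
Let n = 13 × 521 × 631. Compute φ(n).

3931200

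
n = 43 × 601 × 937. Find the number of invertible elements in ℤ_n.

23587200

φ(43) = 43 − 1 = 42.
φ(601) = 601 − 1 = 600.
φ(937) = 937 − 1 = 936.
Multiply: 42 · 600 · 936 = 23587200.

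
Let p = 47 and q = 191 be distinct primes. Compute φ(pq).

8740

For distinct primes, φ(pq) = (p−1)(q−1) = 46 × 190 = 8740.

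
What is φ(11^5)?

146410

φ(11^5) = 11^5 − 11^4 = 161051 − 14641 = 146410.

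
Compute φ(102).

32

First factor: 102 = 2 · 3 · 17.
φ(2) = 2 − 1 = 1.
φ(3) = 3 − 1 = 2.
φ(17) = 17 − 1 = 16.
Since φ is multiplicative, φ(102) = 1 · 2 · 16 = 32.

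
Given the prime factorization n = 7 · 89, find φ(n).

528

φ(7) = 7 − 1 = 6.
φ(89) = 89 − 1 = 88.
φ(623) = 6 × 88 = 528.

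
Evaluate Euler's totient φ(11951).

10368

11951 = 17 × 19 × 37.
φ(11951) = 11951 · (1 − 1/17) · (1 − 1/19) · (1 − 1/37)
       = 11951 · 10368/11951 = 10368.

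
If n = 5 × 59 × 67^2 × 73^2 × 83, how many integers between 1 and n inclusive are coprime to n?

442156416768

φ(5) = 5 − 1 = 4.
φ(59) = 59 − 1 = 58.
φ(67^2) = 67^2 − 67^1 = 4489 − 67 = 4422.
φ(73^2) = 73^1·(73−1) = 73·72 = 5256.
φ(83) = 83 − 1 = 82.
Since φ is multiplicative, φ(585727256285) = 4 · 58 · 4422 · 5256 · 82 = 442156416768.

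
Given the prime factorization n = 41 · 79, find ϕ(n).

φ(3239) = 3239 · (1 − 1/41) · (1 − 1/79)
       = 3239 · 3120/3239 = 3120.

3120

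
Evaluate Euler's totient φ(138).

44

Factor 138: 138 = 2 · 3 · 23.
φ(2) = 2 − 1 = 1.
φ(3) = 3 − 1 = 2.
φ(23) = 23 − 1 = 22.
φ(138) = 1 × 2 × 22 = 44.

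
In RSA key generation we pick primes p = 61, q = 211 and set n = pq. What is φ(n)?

12600

φ(12871) = 12871 · (1 − 1/61) · (1 − 1/211)
       = 12871 · 12600/12871 = 12600.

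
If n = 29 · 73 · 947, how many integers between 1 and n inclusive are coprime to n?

1907136

φ(29) = 29 − 1 = 28.
φ(73) = 73 − 1 = 72.
φ(947) = 947 − 1 = 946.
Multiply: 28 · 72 · 946 = 1907136.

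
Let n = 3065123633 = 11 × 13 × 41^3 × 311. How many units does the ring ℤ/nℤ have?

φ(11) = 11 − 1 = 10.
φ(13) = 13 − 1 = 12.
φ(41^3) = 41^3 − 41^2 = 68921 − 1681 = 67240.
φ(311) = 311 − 1 = 310.
φ(3065123633) = 10 × 12 × 67240 × 310 = 2501328000.

2501328000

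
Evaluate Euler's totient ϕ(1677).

1008

1677 = 3 · 13 · 43.
φ(3) = 3 − 1 = 2.
φ(13) = 13 − 1 = 12.
φ(43) = 43 − 1 = 42.
Multiply: 2 · 12 · 42 = 1008.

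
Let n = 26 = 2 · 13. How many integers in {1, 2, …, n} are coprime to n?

φ(26) = 26 · (1 − 1/2) · (1 − 1/13)
       = 26 · 12/26 = 12.

12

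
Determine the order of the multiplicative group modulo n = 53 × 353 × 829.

φ(53) = 53 − 1 = 52.
φ(353) = 353 − 1 = 352.
φ(829) = 829 − 1 = 828.
Since φ is multiplicative, φ(15509761) = 52 · 352 · 828 = 15155712.

15155712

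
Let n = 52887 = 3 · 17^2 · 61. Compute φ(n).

32640

φ(3) = 3 − 1 = 2.
φ(17^2) = 17^1·(17−1) = 17·16 = 272.
φ(61) = 61 − 1 = 60.
φ(52887) = 2 × 272 × 60 = 32640.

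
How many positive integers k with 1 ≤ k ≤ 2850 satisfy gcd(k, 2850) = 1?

720

Factor 2850: 2850 = 2 · 3 · 5**2 · 19.
φ(2) = 2 − 1 = 1.
φ(3) = 3 − 1 = 2.
φ(5^2) = 5^2 − 5^1 = 25 − 5 = 20.
φ(19) = 19 − 1 = 18.
φ(2850) = 1 × 2 × 20 × 18 = 720.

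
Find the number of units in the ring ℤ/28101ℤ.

First factor: 28101 = 3 · 17 · 19 · 29.
φ(3) = 3 − 1 = 2.
φ(17) = 17 − 1 = 16.
φ(19) = 19 − 1 = 18.
φ(29) = 29 − 1 = 28.
Multiply: 2 · 16 · 18 · 28 = 16128.

16128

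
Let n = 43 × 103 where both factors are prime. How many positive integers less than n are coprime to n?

φ(n) = (p − 1)(q − 1) = (43−1)(103−1) = 42·102 = 4284.

4284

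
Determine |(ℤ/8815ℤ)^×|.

6720

Prime factorization: 8815 = 5 · 41 · 43.
φ(8815) = 8815 · (1 − 1/5) · (1 − 1/41) · (1 − 1/43)
       = 8815 · 6720/8815 = 6720.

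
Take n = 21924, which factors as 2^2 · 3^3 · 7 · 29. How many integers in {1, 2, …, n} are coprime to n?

φ(2^2) = 2^2 − 2^1 = 4 − 2 = 2.
φ(3^3) = 3^3 − 3^2 = 27 − 9 = 18.
φ(7) = 7 − 1 = 6.
φ(29) = 29 − 1 = 28.
Since φ is multiplicative, φ(21924) = 2 · 18 · 6 · 28 = 6048.

6048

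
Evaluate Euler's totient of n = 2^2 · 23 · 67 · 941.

φ(2^2) = 2^1·(2−1) = 2·1 = 2.
φ(23) = 23 − 1 = 22.
φ(67) = 67 − 1 = 66.
φ(941) = 941 − 1 = 940.
φ(5800324) = 2 × 22 × 66 × 940 = 2729760.

2729760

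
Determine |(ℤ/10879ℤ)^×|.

9240

Factor 10879: 10879 = 11 · 23 · 43.
φ(10879) = 10879 · (1 − 1/11) · (1 − 1/23) · (1 − 1/43)
       = 10879 · 9240/10879 = 9240.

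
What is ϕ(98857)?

First factor: 98857 = 11^2 · 19 · 43.
φ(98857) = 98857 · (1 − 1/11) · (1 − 1/19) · (1 − 1/43)
       = 98857 · 7560/8987 = 83160.

83160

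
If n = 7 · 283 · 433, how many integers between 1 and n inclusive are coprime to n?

φ(7) = 7 − 1 = 6.
φ(283) = 283 − 1 = 282.
φ(433) = 433 − 1 = 432.
Multiply: 6 · 282 · 432 = 730944.

730944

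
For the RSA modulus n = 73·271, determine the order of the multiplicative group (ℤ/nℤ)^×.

19440

φ(pq) = (p−1)(q−1) = 72 · 270 = 19440.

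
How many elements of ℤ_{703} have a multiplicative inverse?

Prime factorization: 703 = 19 × 37.
φ(19) = 19 − 1 = 18.
φ(37) = 37 − 1 = 36.
φ(703) = 18 × 36 = 648.

648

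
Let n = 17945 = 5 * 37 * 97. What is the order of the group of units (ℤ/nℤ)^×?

13824

φ(5) = 5 − 1 = 4.
φ(37) = 37 − 1 = 36.
φ(97) = 97 − 1 = 96.
φ(17945) = 4 × 36 × 96 = 13824.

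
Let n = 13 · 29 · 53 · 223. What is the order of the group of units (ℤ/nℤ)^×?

φ(4455763) = 4455763 · (1 − 1/13) · (1 − 1/29) · (1 − 1/53) · (1 − 1/223)
       = 4455763 · 3878784/4455763 = 3878784.

3878784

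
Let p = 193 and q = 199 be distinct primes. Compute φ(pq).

φ(n) = (p − 1)(q − 1) = (193−1)(199−1) = 192·198 = 38016.

38016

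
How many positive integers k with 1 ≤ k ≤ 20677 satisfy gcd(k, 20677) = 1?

Factor 20677: 20677 = 23 × 29 × 31.
φ(23) = 23 − 1 = 22.
φ(29) = 29 − 1 = 28.
φ(31) = 31 − 1 = 30.
Multiply: 22 · 28 · 30 = 18480.

18480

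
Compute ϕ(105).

48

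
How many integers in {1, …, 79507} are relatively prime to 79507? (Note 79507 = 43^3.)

77658

φ(79507) = 79507 · (1 − 1/43)
       = 79507 · 42/43 = 77658.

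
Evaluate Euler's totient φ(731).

731 = 17 · 43.
φ(17) = 17 − 1 = 16.
φ(43) = 43 − 1 = 42.
Since φ is multiplicative, φ(731) = 16 · 42 = 672.

672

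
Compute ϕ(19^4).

φ(19^4) = 19^4 − 19^3 = 130321 − 6859 = 123462.

123462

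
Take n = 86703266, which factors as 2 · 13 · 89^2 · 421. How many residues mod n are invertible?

φ(2) = 2 − 1 = 1.
φ(13) = 13 − 1 = 12.
φ(89^2) = 89^2 − 89^1 = 7921 − 89 = 7832.
φ(421) = 421 − 1 = 420.
φ(86703266) = 1 × 12 × 7832 × 420 = 39473280.

39473280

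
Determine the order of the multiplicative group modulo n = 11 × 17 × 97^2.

1489920

φ(1759483) = 1759483 · (1 − 1/11) · (1 − 1/17) · (1 − 1/97)
       = 1759483 · 15360/18139 = 1489920.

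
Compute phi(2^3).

φ(2^3) = 2^2·(2−1) = 4·1 = 4.

4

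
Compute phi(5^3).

100

φ(125) = 125 · (1 − 1/5)
       = 125 · 4/5 = 100.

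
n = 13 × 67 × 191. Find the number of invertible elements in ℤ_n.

150480

φ(166361) = 166361 · (1 − 1/13) · (1 − 1/67) · (1 − 1/191)
       = 166361 · 150480/166361 = 150480.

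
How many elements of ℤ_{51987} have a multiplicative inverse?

30240

Prime factorization: 51987 = 3 × 13 × 31 × 43.
φ(3) = 3 − 1 = 2.
φ(13) = 13 − 1 = 12.
φ(31) = 31 − 1 = 30.
φ(43) = 43 − 1 = 42.
Multiply: 2 · 12 · 30 · 42 = 30240.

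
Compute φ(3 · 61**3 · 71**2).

φ(3) = 3 − 1 = 2.
φ(61^3) = 61^3 − 61^2 = 226981 − 3721 = 223260.
φ(71^2) = 71^2 − 71^1 = 5041 − 71 = 4970.
Multiply: 2 · 223260 · 4970 = 2219204400.

2219204400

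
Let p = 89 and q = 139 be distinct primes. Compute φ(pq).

12144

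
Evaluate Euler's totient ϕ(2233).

Prime factorization: 2233 = 7 · 11 · 29.
φ(7) = 7 − 1 = 6.
φ(11) = 11 − 1 = 10.
φ(29) = 29 − 1 = 28.
Multiply: 6 · 10 · 28 = 1680.

1680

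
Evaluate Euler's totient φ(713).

660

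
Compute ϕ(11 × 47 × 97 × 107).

φ(5365943) = 5365943 · (1 − 1/11) · (1 − 1/47) · (1 − 1/97) · (1 − 1/107)
       = 5365943 · 4680960/5365943 = 4680960.

4680960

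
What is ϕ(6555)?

3168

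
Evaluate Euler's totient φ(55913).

Prime factorization: 55913 = 11 · 13 · 17 · 23.
φ(11) = 11 − 1 = 10.
φ(13) = 13 − 1 = 12.
φ(17) = 17 − 1 = 16.
φ(23) = 23 − 1 = 22.
Since φ is multiplicative, φ(55913) = 10 · 12 · 16 · 22 = 42240.

42240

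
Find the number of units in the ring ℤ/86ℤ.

Prime factorization: 86 = 2 · 43.
φ(2) = 2 − 1 = 1.
φ(43) = 43 − 1 = 42.
Multiply: 1 · 42 = 42.

42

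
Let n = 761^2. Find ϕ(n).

φ(579121) = 579121 · (1 − 1/761)
       = 579121 · 760/761 = 578360.

578360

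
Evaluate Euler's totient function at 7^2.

42

φ(7^2) = 7^2 − 7^1 = 49 − 7 = 42.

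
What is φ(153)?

96

First factor: 153 = 3**2 · 17.
φ(153) = 153 · (1 − 1/3) · (1 − 1/17)
       = 153 · 32/51 = 96.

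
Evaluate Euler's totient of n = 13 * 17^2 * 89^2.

25563648

φ(29759197) = 29759197 · (1 − 1/13) · (1 − 1/17) · (1 − 1/89)
       = 29759197 · 16896/19669 = 25563648.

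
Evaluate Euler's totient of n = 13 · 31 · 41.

14400

φ(13) = 13 − 1 = 12.
φ(31) = 31 − 1 = 30.
φ(41) = 41 − 1 = 40.
Since φ is multiplicative, φ(16523) = 12 · 30 · 40 = 14400.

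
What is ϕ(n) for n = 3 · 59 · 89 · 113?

φ(3) = 3 − 1 = 2.
φ(59) = 59 − 1 = 58.
φ(89) = 89 − 1 = 88.
φ(113) = 113 − 1 = 112.
φ(1780089) = 2 × 58 × 88 × 112 = 1143296.

1143296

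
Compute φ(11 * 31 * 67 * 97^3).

17884627200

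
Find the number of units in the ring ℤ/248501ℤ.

201600

First factor: 248501 = 11 * 19 * 29 * 41.
φ(11) = 11 − 1 = 10.
φ(19) = 19 − 1 = 18.
φ(29) = 29 − 1 = 28.
φ(41) = 41 − 1 = 40.
Multiply: 10 · 18 · 28 · 40 = 201600.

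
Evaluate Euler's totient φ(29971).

29971 = 17 · 41 · 43.
φ(17) = 17 − 1 = 16.
φ(41) = 41 − 1 = 40.
φ(43) = 43 − 1 = 42.
φ(29971) = 16 × 40 × 42 = 26880.

26880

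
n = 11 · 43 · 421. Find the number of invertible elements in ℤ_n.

176400

φ(11) = 11 − 1 = 10.
φ(43) = 43 − 1 = 42.
φ(421) = 421 − 1 = 420.
Multiply: 10 · 42 · 420 = 176400.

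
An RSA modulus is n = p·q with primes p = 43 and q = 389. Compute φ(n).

16296

For distinct primes, φ(pq) = (p−1)(q−1) = 42 × 388 = 16296.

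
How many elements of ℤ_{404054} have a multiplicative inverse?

158760

Prime factorization: 404054 = 2 * 7**3 * 19 * 31.
φ(404054) = 404054 · (1 − 1/2) · (1 − 1/7) · (1 − 1/19) · (1 − 1/31)
       = 404054 · 3240/8246 = 158760.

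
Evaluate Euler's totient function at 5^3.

φ(125) = 125 · (1 − 1/5)
       = 125 · 4/5 = 100.

100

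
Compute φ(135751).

100800

Factor 135751: 135751 = 7 · 11 · 41 · 43.
φ(7) = 7 − 1 = 6.
φ(11) = 11 − 1 = 10.
φ(41) = 41 − 1 = 40.
φ(43) = 43 − 1 = 42.
Since φ is multiplicative, φ(135751) = 6 · 10 · 40 · 42 = 100800.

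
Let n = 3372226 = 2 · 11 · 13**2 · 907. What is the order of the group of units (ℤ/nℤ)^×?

1413360

φ(3372226) = 3372226 · (1 − 1/2) · (1 − 1/11) · (1 − 1/13) · (1 − 1/907)
       = 3372226 · 108720/259402 = 1413360.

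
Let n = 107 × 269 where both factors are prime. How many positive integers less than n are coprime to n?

φ(28783) = 28783 · (1 − 1/107) · (1 − 1/269)
       = 28783 · 28408/28783 = 28408.

28408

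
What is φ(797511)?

446160

First factor: 797511 = 3 · 11**2 · 13**3.
φ(797511) = 797511 · (1 − 1/3) · (1 − 1/11) · (1 − 1/13)
       = 797511 · 240/429 = 446160.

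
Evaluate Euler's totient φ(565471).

483840

First factor: 565471 = 17 × 29 × 31 × 37.
φ(17) = 17 − 1 = 16.
φ(29) = 29 − 1 = 28.
φ(31) = 31 − 1 = 30.
φ(37) = 37 − 1 = 36.
Since φ is multiplicative, φ(565471) = 16 · 28 · 30 · 36 = 483840.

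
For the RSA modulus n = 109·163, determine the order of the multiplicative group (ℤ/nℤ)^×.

17496

φ(109) = 109 − 1 = 108.
φ(163) = 163 − 1 = 162.
φ(17767) = 108 × 162 = 17496.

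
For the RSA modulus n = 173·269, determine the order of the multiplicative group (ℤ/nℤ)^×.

46096

φ(173) = 173 − 1 = 172.
φ(269) = 269 − 1 = 268.
φ(46537) = 172 × 268 = 46096.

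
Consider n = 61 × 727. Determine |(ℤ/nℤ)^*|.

43560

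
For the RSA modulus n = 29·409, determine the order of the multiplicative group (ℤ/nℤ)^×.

φ(pq) = (p−1)(q−1) = 28 · 408 = 11424.

11424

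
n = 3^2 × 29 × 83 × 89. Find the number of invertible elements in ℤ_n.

φ(3^2) = 3^1·(3−1) = 3·2 = 6.
φ(29) = 29 − 1 = 28.
φ(83) = 83 − 1 = 82.
φ(89) = 89 − 1 = 88.
φ(1928007) = 6 × 28 × 82 × 88 = 1212288.

1212288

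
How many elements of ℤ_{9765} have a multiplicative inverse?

4320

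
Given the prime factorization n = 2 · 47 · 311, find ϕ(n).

14260

φ(29234) = 29234 · (1 − 1/2) · (1 − 1/47) · (1 − 1/311)
       = 29234 · 14260/29234 = 14260.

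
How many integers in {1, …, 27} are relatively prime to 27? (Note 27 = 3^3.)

18

φ(27) = 27 · (1 − 1/3)
       = 27 · 2/3 = 18.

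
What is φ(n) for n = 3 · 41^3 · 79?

10489440

φ(3) = 3 − 1 = 2.
φ(41^3) = 41^3 − 41^2 = 68921 − 1681 = 67240.
φ(79) = 79 − 1 = 78.
Multiply: 2 · 67240 · 78 = 10489440.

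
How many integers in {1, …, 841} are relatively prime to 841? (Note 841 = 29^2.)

812

φ(29^2) = 29^1·(29−1) = 29·28 = 812.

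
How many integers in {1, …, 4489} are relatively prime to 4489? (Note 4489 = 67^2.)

4422

φ(67^2) = 67^2 − 67^1 = 4489 − 67 = 4422.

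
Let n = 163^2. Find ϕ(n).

26406

φ(26569) = 26569 · (1 − 1/163)
       = 26569 · 162/163 = 26406.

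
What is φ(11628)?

3456

First factor: 11628 = 2**2 × 3**2 × 17 × 19.
φ(11628) = 11628 · (1 − 1/2) · (1 − 1/3) · (1 − 1/17) · (1 − 1/19)
       = 11628 · 576/1938 = 3456.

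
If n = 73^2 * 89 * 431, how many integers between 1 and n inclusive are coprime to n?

198887040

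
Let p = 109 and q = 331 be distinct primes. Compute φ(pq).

35640

φ(pq) = (p−1)(q−1) = 108 · 330 = 35640.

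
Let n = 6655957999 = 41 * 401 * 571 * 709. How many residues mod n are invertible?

φ(41) = 41 − 1 = 40.
φ(401) = 401 − 1 = 400.
φ(571) = 571 − 1 = 570.
φ(709) = 709 − 1 = 708.
Since φ is multiplicative, φ(6655957999) = 40 · 400 · 570 · 708 = 6456960000.

6456960000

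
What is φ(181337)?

Prime factorization: 181337 = 13^2 · 29 · 37.
φ(181337) = 181337 · (1 − 1/13) · (1 − 1/29) · (1 − 1/37)
       = 181337 · 12096/13949 = 157248.

157248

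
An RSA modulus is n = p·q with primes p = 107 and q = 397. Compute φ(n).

41976

φ(107) = 107 − 1 = 106.
φ(397) = 397 − 1 = 396.
φ(42479) = 106 × 396 = 41976.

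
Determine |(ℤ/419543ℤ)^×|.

354816

Factor 419543: 419543 = 17 * 23 * 29 * 37.
φ(17) = 17 − 1 = 16.
φ(23) = 23 − 1 = 22.
φ(29) = 29 − 1 = 28.
φ(37) = 37 − 1 = 36.
Multiply: 16 · 22 · 28 · 36 = 354816.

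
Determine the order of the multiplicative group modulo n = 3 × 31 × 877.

52560

φ(3) = 3 − 1 = 2.
φ(31) = 31 − 1 = 30.
φ(877) = 877 − 1 = 876.
φ(81561) = 2 × 30 × 876 = 52560.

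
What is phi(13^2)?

156

φ(13^2) = 13^2 − 13^1 = 169 − 13 = 156.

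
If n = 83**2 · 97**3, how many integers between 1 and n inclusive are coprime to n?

φ(83^2) = 83^1·(83−1) = 83·82 = 6806.
φ(97^3) = 97^2·(97−1) = 9409·96 = 903264.
Since φ is multiplicative, φ(6287404297) = 6806 · 903264 = 6147614784.

6147614784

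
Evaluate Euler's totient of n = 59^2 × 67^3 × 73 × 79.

5693779510848

φ(6037795269301) = 6037795269301 · (1 − 1/59) · (1 − 1/67) · (1 − 1/73) · (1 − 1/79)
       = 6037795269301 · 21498048/22796951 = 5693779510848.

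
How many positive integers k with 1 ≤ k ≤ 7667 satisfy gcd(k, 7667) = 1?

6400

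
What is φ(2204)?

Factor 2204: 2204 = 2**2 · 19 · 29.
φ(2^2) = 2^1·(2−1) = 2·1 = 2.
φ(19) = 19 − 1 = 18.
φ(29) = 29 − 1 = 28.
Since φ is multiplicative, φ(2204) = 2 · 18 · 28 = 1008.

1008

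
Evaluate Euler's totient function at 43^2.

1806

φ(43^2) = 43^2 − 43^1 = 1849 − 43 = 1806.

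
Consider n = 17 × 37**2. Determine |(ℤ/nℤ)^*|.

21312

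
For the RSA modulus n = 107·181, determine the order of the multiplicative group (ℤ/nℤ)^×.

19080

φ(19367) = 19367 · (1 − 1/107) · (1 − 1/181)
       = 19367 · 19080/19367 = 19080.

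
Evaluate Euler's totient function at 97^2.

φ(97^2) = 97^1·(97−1) = 97·96 = 9312.

9312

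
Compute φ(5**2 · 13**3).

40560

φ(54925) = 54925 · (1 − 1/5) · (1 − 1/13)
       = 54925 · 48/65 = 40560.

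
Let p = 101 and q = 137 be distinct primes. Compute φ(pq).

φ(n) = (p − 1)(q − 1) = (101−1)(137−1) = 100·136 = 13600.

13600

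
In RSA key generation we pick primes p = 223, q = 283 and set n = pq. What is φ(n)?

62604

φ(63109) = 63109 · (1 − 1/223) · (1 − 1/283)
       = 63109 · 62604/63109 = 62604.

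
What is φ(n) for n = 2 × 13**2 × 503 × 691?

φ(2) = 2 − 1 = 1.
φ(13^2) = 13^2 − 13^1 = 169 − 13 = 156.
φ(503) = 503 − 1 = 502.
φ(691) = 691 − 1 = 690.
Multiply: 1 · 156 · 502 · 690 = 54035280.

54035280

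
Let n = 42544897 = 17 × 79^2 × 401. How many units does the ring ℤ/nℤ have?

39436800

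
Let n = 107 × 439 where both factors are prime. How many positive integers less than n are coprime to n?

φ(pq) = (p−1)(q−1) = 106 · 438 = 46428.

46428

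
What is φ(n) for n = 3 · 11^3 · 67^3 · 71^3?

253001819439600

φ(429832019669349) = 429832019669349 · (1 − 1/3) · (1 − 1/11) · (1 − 1/67) · (1 − 1/71)
       = 429832019669349 · 92400/156981 = 253001819439600.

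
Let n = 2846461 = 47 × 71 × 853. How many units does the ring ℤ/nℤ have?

2743440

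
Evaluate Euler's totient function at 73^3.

383688

φ(73^3) = 73^3 − 73^2 = 389017 − 5329 = 383688.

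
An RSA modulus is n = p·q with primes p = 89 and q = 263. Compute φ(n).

23056

φ(89) = 89 − 1 = 88.
φ(263) = 263 − 1 = 262.
Multiply: 88 · 262 = 23056.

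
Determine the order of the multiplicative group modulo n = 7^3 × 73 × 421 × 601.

5334336000

φ(6335392819) = 6335392819 · (1 − 1/7) · (1 − 1/73) · (1 − 1/421) · (1 − 1/601)
       = 6335392819 · 108864000/129293731 = 5334336000.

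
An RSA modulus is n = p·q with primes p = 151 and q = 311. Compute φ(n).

For distinct primes, φ(pq) = (p−1)(q−1) = 150 × 310 = 46500.

46500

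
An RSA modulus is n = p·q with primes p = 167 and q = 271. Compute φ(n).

44820

φ(45257) = 45257 · (1 − 1/167) · (1 − 1/271)
       = 45257 · 44820/45257 = 44820.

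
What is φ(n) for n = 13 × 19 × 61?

12960

φ(13) = 13 − 1 = 12.
φ(19) = 19 − 1 = 18.
φ(61) = 61 − 1 = 60.
φ(15067) = 12 × 18 × 60 = 12960.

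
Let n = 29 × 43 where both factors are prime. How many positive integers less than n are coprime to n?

φ(1247) = 1247 · (1 − 1/29) · (1 − 1/43)
       = 1247 · 1176/1247 = 1176.

1176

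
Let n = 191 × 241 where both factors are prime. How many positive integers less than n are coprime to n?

φ(46031) = 46031 · (1 − 1/191) · (1 − 1/241)
       = 46031 · 45600/46031 = 45600.

45600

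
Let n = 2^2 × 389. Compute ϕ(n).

φ(2^2) = 2^1·(2−1) = 2·1 = 2.
φ(389) = 389 − 1 = 388.
Multiply: 2 · 388 = 776.

776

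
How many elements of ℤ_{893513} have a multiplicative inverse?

Prime factorization: 893513 = 19 × 31 × 37 × 41.
φ(893513) = 893513 · (1 − 1/19) · (1 − 1/31) · (1 − 1/37) · (1 − 1/41)
       = 893513 · 777600/893513 = 777600.

777600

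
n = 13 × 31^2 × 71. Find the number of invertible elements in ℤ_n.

φ(887003) = 887003 · (1 − 1/13) · (1 − 1/31) · (1 − 1/71)
       = 887003 · 25200/28613 = 781200.

781200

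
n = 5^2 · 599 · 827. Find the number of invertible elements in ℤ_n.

9878960

φ(5^2) = 5^1·(5−1) = 5·4 = 20.
φ(599) = 599 − 1 = 598.
φ(827) = 827 − 1 = 826.
φ(12384325) = 20 × 598 × 826 = 9878960.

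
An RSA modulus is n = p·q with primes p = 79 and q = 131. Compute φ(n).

φ(79) = 79 − 1 = 78.
φ(131) = 131 − 1 = 130.
Multiply: 78 · 130 = 10140.

10140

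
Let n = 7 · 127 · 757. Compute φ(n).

571536

φ(672973) = 672973 · (1 − 1/7) · (1 − 1/127) · (1 − 1/757)
       = 672973 · 571536/672973 = 571536.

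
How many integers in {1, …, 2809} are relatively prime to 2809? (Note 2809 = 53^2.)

2756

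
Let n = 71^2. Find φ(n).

φ(71^2) = 71^2 − 71^1 = 5041 − 71 = 4970.

4970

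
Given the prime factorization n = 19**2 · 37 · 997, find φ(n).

12262752

φ(19^2) = 19^2 − 19^1 = 361 − 19 = 342.
φ(37) = 37 − 1 = 36.
φ(997) = 997 − 1 = 996.
φ(13316929) = 342 × 36 × 996 = 12262752.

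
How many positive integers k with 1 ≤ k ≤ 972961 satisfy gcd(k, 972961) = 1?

813120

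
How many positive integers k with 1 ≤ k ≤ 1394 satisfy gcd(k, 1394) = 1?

Factor 1394: 1394 = 2 * 17 * 41.
φ(2) = 2 − 1 = 1.
φ(17) = 17 − 1 = 16.
φ(41) = 41 − 1 = 40.
Multiply: 1 · 16 · 40 = 640.

640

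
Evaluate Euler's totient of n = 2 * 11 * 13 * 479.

57360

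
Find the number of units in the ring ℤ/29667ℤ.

16800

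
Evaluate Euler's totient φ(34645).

First factor: 34645 = 5 × 13^2 × 41.
φ(34645) = 34645 · (1 − 1/5) · (1 − 1/13) · (1 − 1/41)
       = 34645 · 1920/2665 = 24960.

24960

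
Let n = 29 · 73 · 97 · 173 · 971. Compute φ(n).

32289546240

φ(29) = 29 − 1 = 28.
φ(73) = 73 − 1 = 72.
φ(97) = 97 − 1 = 96.
φ(173) = 173 − 1 = 172.
φ(971) = 971 − 1 = 970.
φ(34495141067) = 28 × 72 × 96 × 172 × 970 = 32289546240.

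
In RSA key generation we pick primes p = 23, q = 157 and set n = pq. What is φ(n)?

3432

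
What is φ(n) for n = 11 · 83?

φ(913) = 913 · (1 − 1/11) · (1 − 1/83)
       = 913 · 820/913 = 820.

820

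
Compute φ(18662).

7560

Prime factorization: 18662 = 2 * 7 * 31 * 43.
φ(18662) = 18662 · (1 − 1/2) · (1 − 1/7) · (1 − 1/31) · (1 − 1/43)
       = 18662 · 7560/18662 = 7560.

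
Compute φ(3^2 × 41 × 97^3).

φ(336776337) = 336776337 · (1 − 1/3) · (1 − 1/41) · (1 − 1/97)
       = 336776337 · 7680/11931 = 216783360.

216783360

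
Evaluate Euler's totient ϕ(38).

18

Factor 38: 38 = 2 * 19.
φ(38) = 38 · (1 − 1/2) · (1 − 1/19)
       = 38 · 18/38 = 18.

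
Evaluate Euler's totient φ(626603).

626603 = 17 × 29 × 31 × 41.
φ(626603) = 626603 · (1 − 1/17) · (1 − 1/29) · (1 − 1/31) · (1 − 1/41)
       = 626603 · 537600/626603 = 537600.

537600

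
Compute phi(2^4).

φ(2^4) = 2^3·(2−1) = 8·1 = 8.

8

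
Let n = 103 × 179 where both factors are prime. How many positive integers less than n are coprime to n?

18156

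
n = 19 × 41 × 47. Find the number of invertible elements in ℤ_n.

33120

φ(19) = 19 − 1 = 18.
φ(41) = 41 − 1 = 40.
φ(47) = 47 − 1 = 46.
Since φ is multiplicative, φ(36613) = 18 · 40 · 46 = 33120.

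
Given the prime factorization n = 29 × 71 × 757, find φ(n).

1481760

φ(29) = 29 − 1 = 28.
φ(71) = 71 − 1 = 70.
φ(757) = 757 − 1 = 756.
Multiply: 28 · 70 · 756 = 1481760.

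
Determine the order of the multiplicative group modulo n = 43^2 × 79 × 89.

12396384

φ(43^2) = 43^2 − 43^1 = 1849 − 43 = 1806.
φ(79) = 79 − 1 = 78.
φ(89) = 89 − 1 = 88.
φ(13000319) = 1806 × 78 × 88 = 12396384.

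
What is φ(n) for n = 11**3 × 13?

φ(17303) = 17303 · (1 − 1/11) · (1 − 1/13)
       = 17303 · 120/143 = 14520.

14520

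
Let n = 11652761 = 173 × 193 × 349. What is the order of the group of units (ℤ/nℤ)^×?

11492352

φ(173) = 173 − 1 = 172.
φ(193) = 193 − 1 = 192.
φ(349) = 349 − 1 = 348.
Multiply: 172 · 192 · 348 = 11492352.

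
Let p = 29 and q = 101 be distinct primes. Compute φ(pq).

φ(pq) = (p−1)(q−1) = 28 · 100 = 2800.

2800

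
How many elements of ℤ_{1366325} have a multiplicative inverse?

1366325 = 5^2 · 31 · 41 · 43.
φ(5^2) = 5^1·(5−1) = 5·4 = 20.
φ(31) = 31 − 1 = 30.
φ(41) = 41 − 1 = 40.
φ(43) = 43 − 1 = 42.
Since φ is multiplicative, φ(1366325) = 20 · 30 · 40 · 42 = 1008000.

1008000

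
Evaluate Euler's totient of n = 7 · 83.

φ(7) = 7 − 1 = 6.
φ(83) = 83 − 1 = 82.
φ(581) = 6 × 82 = 492.

492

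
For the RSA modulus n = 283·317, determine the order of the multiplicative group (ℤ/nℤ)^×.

89112

For distinct primes, φ(pq) = (p−1)(q−1) = 282 × 316 = 89112.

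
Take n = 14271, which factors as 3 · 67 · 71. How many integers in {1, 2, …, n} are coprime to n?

9240

φ(3) = 3 − 1 = 2.
φ(67) = 67 − 1 = 66.
φ(71) = 71 − 1 = 70.
Multiply: 2 · 66 · 70 = 9240.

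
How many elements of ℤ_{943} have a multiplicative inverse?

880

Factor 943: 943 = 23 · 41.
φ(23) = 23 − 1 = 22.
φ(41) = 41 − 1 = 40.
Multiply: 22 · 40 = 880.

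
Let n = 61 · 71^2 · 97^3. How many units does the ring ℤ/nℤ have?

269353324800

φ(280647860173) = 280647860173 · (1 − 1/61) · (1 − 1/71) · (1 − 1/97)
       = 280647860173 · 403200/420107 = 269353324800.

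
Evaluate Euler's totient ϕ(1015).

Factor 1015: 1015 = 5 · 7 · 29.
φ(1015) = 1015 · (1 − 1/5) · (1 − 1/7) · (1 − 1/29)
       = 1015 · 672/1015 = 672.

672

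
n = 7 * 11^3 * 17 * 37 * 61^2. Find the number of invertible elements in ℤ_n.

15305241600

φ(21806522353) = 21806522353 · (1 − 1/7) · (1 − 1/11) · (1 − 1/17) · (1 − 1/37) · (1 − 1/61)
       = 21806522353 · 2073600/2954413 = 15305241600.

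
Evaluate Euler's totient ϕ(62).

30

Factor 62: 62 = 2 · 31.
φ(2) = 2 − 1 = 1.
φ(31) = 31 − 1 = 30.
Since φ is multiplicative, φ(62) = 1 · 30 = 30.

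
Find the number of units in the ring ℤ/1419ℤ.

840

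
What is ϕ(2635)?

1920

First factor: 2635 = 5 · 17 · 31.
φ(2635) = 2635 · (1 − 1/5) · (1 − 1/17) · (1 − 1/31)
       = 2635 · 1920/2635 = 1920.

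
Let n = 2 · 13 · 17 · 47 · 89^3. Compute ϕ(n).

φ(14645026006) = 14645026006 · (1 − 1/2) · (1 − 1/13) · (1 − 1/17) · (1 − 1/47) · (1 − 1/89)
       = 14645026006 · 777216/1848886 = 6156327936.

6156327936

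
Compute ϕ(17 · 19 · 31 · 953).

8225280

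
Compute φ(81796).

34320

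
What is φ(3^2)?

φ(9) = 9 · (1 − 1/3)
       = 9 · 2/3 = 6.

6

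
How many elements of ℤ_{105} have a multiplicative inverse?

105 = 3 · 5 · 7.
φ(105) = 105 · (1 − 1/3) · (1 − 1/5) · (1 − 1/7)
       = 105 · 48/105 = 48.

48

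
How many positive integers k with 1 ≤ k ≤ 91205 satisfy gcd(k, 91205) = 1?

64512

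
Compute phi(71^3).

352870

φ(71^3) = 71^3 − 71^2 = 357911 − 5041 = 352870.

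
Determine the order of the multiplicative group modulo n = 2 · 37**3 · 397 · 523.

10187594208

φ(2) = 2 − 1 = 1.
φ(37^3) = 37^3 − 37^2 = 50653 − 1369 = 49284.
φ(397) = 397 − 1 = 396.
φ(523) = 523 − 1 = 522.
Multiply: 1 · 49284 · 396 · 522 = 10187594208.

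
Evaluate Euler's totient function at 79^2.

φ(79^2) = 79^1·(79−1) = 79·78 = 6162.

6162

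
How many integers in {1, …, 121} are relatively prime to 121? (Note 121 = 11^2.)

110

φ(11^2) = 11^2 − 11^1 = 121 − 11 = 110.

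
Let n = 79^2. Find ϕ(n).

6162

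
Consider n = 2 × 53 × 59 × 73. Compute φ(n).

φ(456542) = 456542 · (1 − 1/2) · (1 − 1/53) · (1 − 1/59) · (1 − 1/73)
       = 456542 · 217152/456542 = 217152.

217152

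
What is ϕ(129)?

129 = 3 * 43.
φ(129) = 129 · (1 − 1/3) · (1 − 1/43)
       = 129 · 84/129 = 84.

84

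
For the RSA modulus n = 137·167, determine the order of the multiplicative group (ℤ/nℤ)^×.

22576

For distinct primes, φ(pq) = (p−1)(q−1) = 136 × 166 = 22576.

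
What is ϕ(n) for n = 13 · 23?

φ(299) = 299 · (1 − 1/13) · (1 − 1/23)
       = 299 · 264/299 = 264.

264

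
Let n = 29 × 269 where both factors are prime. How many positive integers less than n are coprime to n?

φ(n) = (p − 1)(q − 1) = (29−1)(269−1) = 28·268 = 7504.

7504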